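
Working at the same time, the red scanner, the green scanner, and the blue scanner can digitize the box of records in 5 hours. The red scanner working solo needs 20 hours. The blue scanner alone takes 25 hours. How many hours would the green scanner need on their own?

100/11 hours

Combined rate is 1/5 per hour.
Known contribution: 1/20 + 1/25 = (5 + 4)/100 = 9/100 per hour.
So the green scanner's rate is 1/5 − 9/100 = 11/100, meaning 100/11 hours alone.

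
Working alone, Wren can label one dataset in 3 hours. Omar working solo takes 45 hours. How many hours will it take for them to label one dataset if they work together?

With two workers the combined time is the product over the sum: 3·45/(3+45) = 135/48 = 45/16 hours.

45/16 hours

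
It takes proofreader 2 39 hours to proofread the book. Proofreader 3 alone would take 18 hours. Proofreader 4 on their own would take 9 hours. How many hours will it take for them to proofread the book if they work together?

Combined rate: 1/39 + 1/18 + 1/9 = (6 + 13 + 26)/234 = 45/234 = 5/26 per hour.
Time = 1 ÷ (5/26) = 26/5 hours.

26/5 hours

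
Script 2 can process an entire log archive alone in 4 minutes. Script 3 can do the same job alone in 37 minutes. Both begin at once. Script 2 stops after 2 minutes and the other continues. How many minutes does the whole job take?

37/2 minutes

In the first 2 minutes the combined rate is 41/148, so 41/74 of the job is done, leaving 33/74.
After Script 2 leaves the rate is 1/37 per minute; the remaining 33/74 takes 33/2 minutes.
Total = 2 + 33/2 = 37/2 minutes.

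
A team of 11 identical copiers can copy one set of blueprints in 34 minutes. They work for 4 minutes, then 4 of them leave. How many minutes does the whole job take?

One copier does 1/374 of the job per minute.
After 4 minutes with 11 copiers, 2/17 is done (15/17 left).
With 7 copiers the rate is 7/374, so the rest takes 15/17 ÷ 7/374 = 330/7 minutes.
Total = 4 + 330/7 = 358/7 minutes.

358/7 minutes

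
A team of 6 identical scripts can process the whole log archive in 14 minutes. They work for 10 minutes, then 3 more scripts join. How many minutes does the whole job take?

One script does 1/84 of the job per minute.
After 10 minutes with 6 scripts, 5/7 is done (2/7 left).
With 9 scripts the rate is 9/84 = 3/28, so the rest takes 2/7 ÷ 3/28 = 8/3 minutes.
Total = 10 + 8/3 = 38/3 minutes.

38/3 minutes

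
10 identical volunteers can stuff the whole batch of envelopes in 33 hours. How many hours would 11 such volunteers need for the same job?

Total work is 10·33 = 330 volunteer-hours.
With 11 volunteers: 330/11 = 30 hours.

30 hours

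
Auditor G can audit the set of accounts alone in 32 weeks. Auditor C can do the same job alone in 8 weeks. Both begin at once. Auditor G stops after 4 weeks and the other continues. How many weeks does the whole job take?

7 weeks

In the first 4 weeks the combined rate is 5/32, so 5/8 of the job is done, leaving 3/8.
After Auditor G leaves the rate is 1/8 per week; the remaining 3/8 takes 3 weeks.
Total = 4 + 3 = 7 weeks.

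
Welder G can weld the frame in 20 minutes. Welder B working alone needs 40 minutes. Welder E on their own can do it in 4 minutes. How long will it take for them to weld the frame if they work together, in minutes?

40/13 minutes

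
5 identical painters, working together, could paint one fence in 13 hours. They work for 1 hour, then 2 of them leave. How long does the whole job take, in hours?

One painter does 1/65 of the job per hour.
After 1 hour with 5 painters, 1/13 is done (12/13 left).
With 3 painters the rate is 3/65, so the rest takes 12/13 ÷ 3/65 = 20 hours.
Total = 1 + 20 = 21 hours.

21 hours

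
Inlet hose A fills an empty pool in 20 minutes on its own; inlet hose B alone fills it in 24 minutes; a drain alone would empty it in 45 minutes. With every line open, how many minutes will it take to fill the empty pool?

72/5 minutes

Net rate = 1/20 + 1/24 − 1/45 = (18 + 15 − 8)/360 = 25/360 = 5/72 per minute.
Filling time = 1 ÷ (5/72) = 72/5 minutes.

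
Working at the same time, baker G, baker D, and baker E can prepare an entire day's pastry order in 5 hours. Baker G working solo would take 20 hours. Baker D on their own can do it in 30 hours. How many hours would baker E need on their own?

60/7 hours

Combined rate is 1/5 per hour.
Known contribution: 1/20 + 1/30 = (3 + 2)/60 = 5/60 = 1/12 per hour.
So baker E's rate is 1/5 − 1/12 = 7/60, meaning 60/7 hours alone.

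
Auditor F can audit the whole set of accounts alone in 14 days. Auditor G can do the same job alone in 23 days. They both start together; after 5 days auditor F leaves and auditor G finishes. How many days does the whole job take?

In the first 5 days the combined rate is 37/322, so 185/322 of the job is done, leaving 137/322.
After auditor F leaves the rate is 1/23 per day; the remaining 137/322 takes 137/14 days.
Total = 5 + 137/14 = 207/14 days.

207/14 days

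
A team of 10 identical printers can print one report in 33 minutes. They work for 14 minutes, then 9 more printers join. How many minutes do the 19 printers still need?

10 minutes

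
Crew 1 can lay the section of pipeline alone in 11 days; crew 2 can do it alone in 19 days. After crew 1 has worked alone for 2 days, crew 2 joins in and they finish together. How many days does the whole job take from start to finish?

In 2 days crew 1 does 2/11 of the job, leaving 9/11.
Crew 1 and crew 2 together work at 30/209 per day, so finishing takes 9/11 ÷ 30/209 = 57/10 days.
Total time = 2 + 57/10 = 77/10 days.

77/10 days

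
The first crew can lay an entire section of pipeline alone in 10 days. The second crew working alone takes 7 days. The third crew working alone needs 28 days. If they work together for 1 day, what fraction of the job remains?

101/140

Combined rate: 1/10 + 1/7 + 1/28 = (14 + 20 + 5)/140 = 39/140 per day.
In 1 day they complete 1·39/140 = 39/140 of the job.
So 101/140 remains.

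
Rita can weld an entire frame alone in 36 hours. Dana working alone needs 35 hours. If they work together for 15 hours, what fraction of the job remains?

13/84

Combined rate: 1/36 + 1/35 = (35 + 36)/1260 = 71/1260 per hour.
In 15 hours they complete 15·71/1260 = 71/84 of the job.
So 13/84 remains.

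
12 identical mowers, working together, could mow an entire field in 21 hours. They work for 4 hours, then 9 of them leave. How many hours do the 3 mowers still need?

One mower does 1/252 of the job per hour.
After 4 hours with 12 mowers, 4/21 is done (17/21 left).
With 3 mowers the rate is 3/252 = 1/84, so the rest takes 17/21 ÷ 1/84 = 68 hours.

68 hours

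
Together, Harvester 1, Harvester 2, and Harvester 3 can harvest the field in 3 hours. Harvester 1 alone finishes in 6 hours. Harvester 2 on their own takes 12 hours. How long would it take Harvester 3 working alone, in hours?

Combined rate is 1/3 per hour.
Known contribution: 1/6 + 1/12 = (2 + 1)/12 = 3/12 = 1/4 per hour.
So Harvester 3's rate is 1/3 − 1/4 = 1/12, meaning 12 hours alone.

12 hours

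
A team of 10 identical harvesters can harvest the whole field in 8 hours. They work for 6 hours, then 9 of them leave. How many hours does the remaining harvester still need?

20 hours

One harvester does 1/80 of the job per hour.
After 6 hours with 10 harvesters, 3/4 is done (1/4 left).
With 1 harvester the rate is 1/80, so the rest takes 1/4 ÷ 1/80 = 20 hours.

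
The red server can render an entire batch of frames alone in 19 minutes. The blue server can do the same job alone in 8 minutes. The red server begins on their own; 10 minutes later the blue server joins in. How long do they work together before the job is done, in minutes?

8/3 minutes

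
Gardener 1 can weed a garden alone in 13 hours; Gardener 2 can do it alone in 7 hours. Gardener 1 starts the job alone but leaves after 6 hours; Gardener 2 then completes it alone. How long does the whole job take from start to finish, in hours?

127/13 hours

In 6 hours Gardener 1 does 6/13 of the job, leaving 7/13.
Gardener 2 works at 1/7 per hour, so finishing takes 7/13 ÷ 1/7 = 49/13 hours.
Total time = 6 + 49/13 = 127/13 hours.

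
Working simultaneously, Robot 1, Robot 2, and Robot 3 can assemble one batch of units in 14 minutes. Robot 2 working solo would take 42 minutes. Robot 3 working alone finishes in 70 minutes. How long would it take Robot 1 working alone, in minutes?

Combined rate is 1/14 per minute.
Known contribution: 1/42 + 1/70 = (5 + 3)/210 = 8/210 = 4/105 per minute.
So Robot 1's rate is 1/14 − 4/105 = 1/30, meaning 30 minutes alone.

30 minutes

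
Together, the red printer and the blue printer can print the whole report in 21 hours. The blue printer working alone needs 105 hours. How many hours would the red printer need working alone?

105/4 hours

Combined rate is 1/21 per hour.
Known contribution: 1/105 per hour.
So the red printer's rate is 1/21 − 1/105 = 4/105, meaning 105/4 hours alone.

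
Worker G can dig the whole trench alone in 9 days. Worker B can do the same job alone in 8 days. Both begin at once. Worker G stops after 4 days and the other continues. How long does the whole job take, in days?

40/9 days

In the first 4 days the combined rate is 17/72, so 17/18 of the job is done, leaving 1/18.
After worker G leaves the rate is 1/8 per day; the remaining 1/18 takes 4/9 days.
Total = 4 + 4/9 = 40/9 days.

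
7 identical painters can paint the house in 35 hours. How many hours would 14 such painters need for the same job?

Total work is 7·35 = 245 painter-hours.
With 14 painters: 245/14 = 35/2 hours.

35/2 hours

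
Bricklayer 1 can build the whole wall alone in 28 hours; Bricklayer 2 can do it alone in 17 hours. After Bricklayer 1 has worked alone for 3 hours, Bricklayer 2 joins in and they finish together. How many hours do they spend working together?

In 3 hours Bricklayer 1 does 3/28 of the job, leaving 25/28.
Bricklayer 1 and Bricklayer 2 together work at 45/476 per hour, so finishing takes 25/28 ÷ 45/476 = 85/9 hours.

85/9 hours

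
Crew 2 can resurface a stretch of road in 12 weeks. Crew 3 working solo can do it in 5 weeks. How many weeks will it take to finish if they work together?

Combined rate: 1/12 + 1/5 = (5 + 12)/60 = 17/60 per week.
Time = 1 ÷ (17/60) = 60/17 weeks.

60/17 weeks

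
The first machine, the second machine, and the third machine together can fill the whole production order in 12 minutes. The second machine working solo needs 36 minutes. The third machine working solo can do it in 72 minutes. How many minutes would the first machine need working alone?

Combined rate is 1/12 per minute.
Known contribution: 1/36 + 1/72 = (2 + 1)/72 = 3/72 = 1/24 per minute.
So the first machine's rate is 1/12 − 1/24 = 1/24, meaning 24 minutes alone.

24 minutes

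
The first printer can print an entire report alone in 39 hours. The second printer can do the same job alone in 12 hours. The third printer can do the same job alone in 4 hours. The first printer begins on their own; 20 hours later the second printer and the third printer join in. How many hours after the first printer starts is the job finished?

299/14 hours

In the first 20 hours the first printer alone does 20/39 of the job, leaving 19/39.
Once everyone is working, combined rate: 1/39 + 1/12 + 1/4 = (4 + 13 + 39)/156 = 56/156 = 14/39 per hour.
Remaining 19/39 at 14/39 per hour takes 19/14 hours.
Total from the start = 20 + 19/14 = 299/14 hours.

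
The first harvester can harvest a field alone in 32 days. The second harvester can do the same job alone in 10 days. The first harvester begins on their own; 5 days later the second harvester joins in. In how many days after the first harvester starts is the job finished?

In the first 5 days the first harvester alone does 5/32 of the job, leaving 27/32.
Once everyone is working, combined rate: 1/32 + 1/10 = (5 + 16)/160 = 21/160 per day.
Remaining 27/32 at 21/160 per day takes 45/7 days.
Total from the start = 5 + 45/7 = 80/7 days.

80/7 days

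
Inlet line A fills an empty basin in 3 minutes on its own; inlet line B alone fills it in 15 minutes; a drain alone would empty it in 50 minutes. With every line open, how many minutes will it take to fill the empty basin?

50/19 minutes

Net rate = 1/3 + 1/15 − 1/50 = (50 + 10 − 3)/150 = 57/150 = 19/50 per minute.
Filling time = 1 ÷ (19/50) = 50/19 minutes.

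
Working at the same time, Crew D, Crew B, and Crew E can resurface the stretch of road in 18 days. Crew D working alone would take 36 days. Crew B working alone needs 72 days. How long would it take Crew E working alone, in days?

Combined rate is 1/18 per day.
Known contribution: 1/36 + 1/72 = (2 + 1)/72 = 3/72 = 1/24 per day.
So Crew E's rate is 1/18 − 1/24 = 1/72, meaning 72 days alone.

72 days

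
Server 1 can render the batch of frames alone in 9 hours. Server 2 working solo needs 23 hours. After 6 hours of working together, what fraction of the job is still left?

Combined rate: 1/9 + 1/23 = (23 + 9)/207 = 32/207 per hour.
In 6 hours they complete 6·32/207 = 64/69 of the job.
So 5/69 remains.

5/69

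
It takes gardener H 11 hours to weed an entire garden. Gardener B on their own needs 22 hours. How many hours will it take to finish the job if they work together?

With two workers the combined time is the product over the sum: 11·22/(11+22) = 242/33 = 22/3 hours.

22/3 hours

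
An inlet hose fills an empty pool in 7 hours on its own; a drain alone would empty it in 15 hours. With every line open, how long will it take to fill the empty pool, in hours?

105/8 hours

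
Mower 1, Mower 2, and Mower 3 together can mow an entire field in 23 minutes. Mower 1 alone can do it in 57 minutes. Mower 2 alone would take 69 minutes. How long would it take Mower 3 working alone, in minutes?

437/5 minutes

Combined rate is 1/23 per minute.
Known contribution: 1/57 + 1/69 = (23 + 19)/1311 = 42/1311 = 14/437 per minute.
So Mower 3's rate is 1/23 − 14/437 = 5/437, meaning 437/5 minutes alone.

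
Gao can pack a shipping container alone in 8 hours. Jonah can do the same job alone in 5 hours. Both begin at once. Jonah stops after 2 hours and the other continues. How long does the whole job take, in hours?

In the first 2 hours the combined rate is 13/40, so 13/20 of the job is done, leaving 7/20.
After Jonah leaves the rate is 1/8 per hour; the remaining 7/20 takes 14/5 hours.
Total = 2 + 14/5 = 24/5 hours.

24/5 hours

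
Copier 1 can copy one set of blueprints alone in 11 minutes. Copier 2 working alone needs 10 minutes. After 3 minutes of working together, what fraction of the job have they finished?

Combined rate: 1/11 + 1/10 = (10 + 11)/110 = 21/110 per minute.
In 3 minutes they complete 3·21/110 = 63/110 of the job.

63/110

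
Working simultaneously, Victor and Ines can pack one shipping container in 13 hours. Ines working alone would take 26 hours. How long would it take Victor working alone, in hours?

26 hours

Combined rate is 1/13 per hour.
Known contribution: 1/26 per hour.
So Victor's rate is 1/13 − 1/26 = 1/26, meaning 26 hours alone.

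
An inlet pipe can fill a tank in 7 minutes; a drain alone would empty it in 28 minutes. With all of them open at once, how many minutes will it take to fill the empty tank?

Net rate = 1/7 − 1/28 = (4 − 1)/28 = 3/28 per minute.
Filling time = 1 ÷ (3/28) = 28/3 minutes.

28/3 minutes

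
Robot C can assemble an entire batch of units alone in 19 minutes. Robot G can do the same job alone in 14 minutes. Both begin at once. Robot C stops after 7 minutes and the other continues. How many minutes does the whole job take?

168/19 minutes

In the first 7 minutes the combined rate is 33/266, so 33/38 of the job is done, leaving 5/38.
After Robot C leaves the rate is 1/14 per minute; the remaining 5/38 takes 35/19 minutes.
Total = 7 + 35/19 = 168/19 minutes.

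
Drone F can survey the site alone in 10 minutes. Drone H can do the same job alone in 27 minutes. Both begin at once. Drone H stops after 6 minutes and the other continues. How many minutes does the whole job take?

70/9 minutes

In the first 6 minutes the combined rate is 37/270, so 37/45 of the job is done, leaving 8/45.
After Drone H leaves the rate is 1/10 per minute; the remaining 8/45 takes 16/9 minutes.
Total = 6 + 16/9 = 70/9 minutes.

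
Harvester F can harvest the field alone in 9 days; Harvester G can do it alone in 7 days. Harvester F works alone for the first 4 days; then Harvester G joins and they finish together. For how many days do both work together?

In 4 days Harvester F does 4/9 of the job, leaving 5/9.
Harvester F and Harvester G together work at 16/63 per day, so finishing takes 5/9 ÷ 16/63 = 35/16 days.

35/16 days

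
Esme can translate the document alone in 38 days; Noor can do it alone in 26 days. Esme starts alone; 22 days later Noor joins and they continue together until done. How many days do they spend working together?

13/2 days

In 22 days Esme does 22/38 = 11/19 of the job, leaving 8/19.
Esme and Noor together work at 16/247 per day, so finishing takes 8/19 ÷ 16/247 = 13/2 days.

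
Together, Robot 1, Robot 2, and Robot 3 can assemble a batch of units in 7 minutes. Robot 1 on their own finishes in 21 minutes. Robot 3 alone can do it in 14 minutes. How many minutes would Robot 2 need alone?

Combined rate is 1/7 per minute.
Known contribution: 1/21 + 1/14 = (2 + 3)/42 = 5/42 per minute.
So Robot 2's rate is 1/7 − 5/42 = 1/42, meaning 42 minutes alone.

42 minutes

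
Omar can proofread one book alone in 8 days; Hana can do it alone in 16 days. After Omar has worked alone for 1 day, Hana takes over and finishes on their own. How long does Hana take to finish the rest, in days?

14 days

In 1 day Omar does 1/8 of the job, leaving 7/8.
Hana works at 1/16 per day, so finishing takes 7/8 ÷ 1/16 = 14 days.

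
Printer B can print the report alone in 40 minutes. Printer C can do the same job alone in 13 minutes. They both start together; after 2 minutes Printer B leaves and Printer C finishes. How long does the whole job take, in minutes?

In the first 2 minutes the combined rate is 53/520, so 53/260 of the job is done, leaving 207/260.
After Printer B leaves the rate is 1/13 per minute; the remaining 207/260 takes 207/20 minutes.
Total = 2 + 207/20 = 247/20 minutes.

247/20 minutes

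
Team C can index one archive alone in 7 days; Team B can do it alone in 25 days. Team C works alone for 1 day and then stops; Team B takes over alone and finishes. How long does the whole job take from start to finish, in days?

157/7 days

In 1 day Team C does 1/7 of the job, leaving 6/7.
Team B works at 1/25 per day, so finishing takes 6/7 ÷ 1/25 = 150/7 days.
Total time = 1 + 150/7 = 157/7 days.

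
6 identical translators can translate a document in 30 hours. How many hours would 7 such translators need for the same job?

180/7 hours

Total work is 6·30 = 180 translator-hours.
With 7 translators: 180/7 hours.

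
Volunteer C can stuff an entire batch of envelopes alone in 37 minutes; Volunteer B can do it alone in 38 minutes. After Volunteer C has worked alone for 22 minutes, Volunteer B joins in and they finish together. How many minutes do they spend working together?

In 22 minutes Volunteer C does 22/37 of the job, leaving 15/37.
Volunteer C and Volunteer B together work at 75/1406 per minute, so finishing takes 15/37 ÷ 75/1406 = 38/5 minutes.

38/5 minutes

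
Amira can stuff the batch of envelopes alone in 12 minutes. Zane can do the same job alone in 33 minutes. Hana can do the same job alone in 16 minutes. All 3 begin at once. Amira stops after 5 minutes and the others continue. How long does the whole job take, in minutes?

In the first 5 minutes the combined rate is 31/176, so 155/176 of the job is done, leaving 21/176.
After Amira leaves the rate is 49/528 per minute; the remaining 21/176 takes 9/7 minutes.
Total = 5 + 9/7 = 44/7 minutes.

44/7 minutes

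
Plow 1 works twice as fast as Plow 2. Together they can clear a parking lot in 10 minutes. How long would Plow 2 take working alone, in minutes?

Let Plow 2's rate be r; then Plow 1's rate is 2r, so together (2 + 1)r = 3r = 1/10.
Thus r = 1/30 per minute.
Plow 2 alone: 30 minutes; Plow 1 alone: 15 minutes.

30 minutes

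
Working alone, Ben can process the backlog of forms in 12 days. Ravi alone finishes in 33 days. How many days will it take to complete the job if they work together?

44/5 days

With two workers the combined time is the product over the sum: 12·33/(12+33) = 396/45 = 44/5 days.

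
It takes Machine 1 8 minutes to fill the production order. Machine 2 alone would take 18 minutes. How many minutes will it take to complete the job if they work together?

With two workers the combined time is the product over the sum: 8·18/(8+18) = 144/26 = 72/13 minutes.

72/13 minutes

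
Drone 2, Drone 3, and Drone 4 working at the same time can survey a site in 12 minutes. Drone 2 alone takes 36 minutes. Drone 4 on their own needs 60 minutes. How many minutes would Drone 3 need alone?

180/7 minutes

Combined rate is 1/12 per minute.
Known contribution: 1/36 + 1/60 = (5 + 3)/180 = 8/180 = 2/45 per minute.
So Drone 3's rate is 1/12 − 2/45 = 7/180, meaning 180/7 minutes alone.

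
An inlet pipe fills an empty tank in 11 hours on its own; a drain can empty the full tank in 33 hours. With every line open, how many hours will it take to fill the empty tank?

Net rate = 1/11 − 1/33 = (3 − 1)/33 = 2/33 per hour.
Filling time = 1 ÷ (2/33) = 33/2 hours.

33/2 hours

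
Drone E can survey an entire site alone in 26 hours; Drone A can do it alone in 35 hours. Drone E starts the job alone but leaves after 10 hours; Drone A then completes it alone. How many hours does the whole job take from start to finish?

In 10 hours Drone E does 10/26 = 5/13 of the job, leaving 8/13.
Drone A works at 1/35 per hour, so finishing takes 8/13 ÷ 1/35 = 280/13 hours.
Total time = 10 + 280/13 = 410/13 hours.

410/13 hours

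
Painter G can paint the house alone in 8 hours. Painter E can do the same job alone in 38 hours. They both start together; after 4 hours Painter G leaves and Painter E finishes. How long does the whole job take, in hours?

In the first 4 hours the combined rate is 23/152, so 23/38 of the job is done, leaving 15/38.
After Painter G leaves the rate is 1/38 per hour; the remaining 15/38 takes 15 hours.
Total = 4 + 15 = 19 hours.

19 hours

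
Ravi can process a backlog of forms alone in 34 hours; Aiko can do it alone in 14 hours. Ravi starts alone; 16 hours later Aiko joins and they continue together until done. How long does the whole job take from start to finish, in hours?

85/4 hours

In 16 hours Ravi does 16/34 = 8/17 of the job, leaving 9/17.
Ravi and Aiko together work at 12/119 per hour, so finishing takes 9/17 ÷ 12/119 = 21/4 hours.
Total time = 16 + 21/4 = 85/4 hours.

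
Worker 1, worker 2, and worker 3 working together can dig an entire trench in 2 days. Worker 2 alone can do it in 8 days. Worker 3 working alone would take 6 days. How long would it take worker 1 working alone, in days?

24/5 days

Combined rate is 1/2 per day.
Known contribution: 1/8 + 1/6 = (3 + 4)/24 = 7/24 per day.
So worker 1's rate is 1/2 − 7/24 = 5/24, meaning 24/5 days alone.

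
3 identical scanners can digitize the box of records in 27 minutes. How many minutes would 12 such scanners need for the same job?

Total work is 3·27 = 81 scanner-minutes.
With 12 scanners: 81/12 = 27/4 minutes.

27/4 minutes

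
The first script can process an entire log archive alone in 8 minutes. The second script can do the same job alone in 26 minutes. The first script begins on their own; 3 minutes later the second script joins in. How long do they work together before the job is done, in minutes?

In the first 3 minutes the first script alone does 3/8 of the job, leaving 5/8.
Once everyone is working, combined rate: 1/8 + 1/26 = (13 + 4)/104 = 17/104 per minute.
Remaining 5/8 at 17/104 per minute takes 65/17 minutes.

65/17 minutes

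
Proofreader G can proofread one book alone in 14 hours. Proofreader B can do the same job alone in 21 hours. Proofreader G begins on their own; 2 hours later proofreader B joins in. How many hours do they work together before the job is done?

36/5 hours

In the first 2 hours proofreader G alone does 2/14 = 1/7 of the job, leaving 6/7.
Once everyone is working, combined rate: 1/14 + 1/21 = (3 + 2)/42 = 5/42 per hour.
Remaining 6/7 at 5/42 per hour takes 36/5 hours.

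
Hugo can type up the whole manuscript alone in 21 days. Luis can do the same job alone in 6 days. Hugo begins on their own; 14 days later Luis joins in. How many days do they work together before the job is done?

In the first 14 days Hugo alone does 14/21 = 2/3 of the job, leaving 1/3.
Once everyone is working, combined rate: 1/21 + 1/6 = (2 + 7)/42 = 9/42 = 3/14 per day.
Remaining 1/3 at 3/14 per day takes 14/9 days.

14/9 days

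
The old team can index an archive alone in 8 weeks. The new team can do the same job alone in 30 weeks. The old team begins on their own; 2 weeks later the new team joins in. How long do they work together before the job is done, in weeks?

In the first 2 weeks the old team alone does 2/8 = 1/4 of the job, leaving 3/4.
Once everyone is working, combined rate: 1/8 + 1/30 = (15 + 4)/120 = 19/120 per week.
Remaining 3/4 at 19/120 per week takes 90/19 weeks.

90/19 weeks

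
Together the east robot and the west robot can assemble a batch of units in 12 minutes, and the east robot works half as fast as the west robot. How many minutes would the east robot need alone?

36 minutes

Let the west robot's rate be r; then the east robot's rate is (1/2)r, so together (1/2 + 1)r = (3/2)r = 1/12.
Thus r = 1/18 per minute.
The west robot alone: 18 minutes; the east robot alone: 36 minutes.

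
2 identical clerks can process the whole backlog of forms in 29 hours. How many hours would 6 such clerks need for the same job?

29/3 hours

Total work is 2·29 = 58 clerk-hours.
With 6 clerks: 58/6 = 29/3 hours.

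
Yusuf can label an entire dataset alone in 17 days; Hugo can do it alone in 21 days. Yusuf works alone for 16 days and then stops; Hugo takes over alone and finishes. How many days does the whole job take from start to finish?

293/17 days

In 16 days Yusuf does 16/17 of the job, leaving 1/17.
Hugo works at 1/21 per day, so finishing takes 1/17 ÷ 1/21 = 21/17 days.
Total time = 16 + 21/17 = 293/17 days.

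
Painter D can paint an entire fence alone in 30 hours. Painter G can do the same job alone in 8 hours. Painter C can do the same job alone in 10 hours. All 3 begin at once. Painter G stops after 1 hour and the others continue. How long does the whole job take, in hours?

105/16 hours

In the first 1 hour the combined rate is 31/120, so 31/120 of the job is done, leaving 89/120.
After painter G leaves the rate is 2/15 per hour; the remaining 89/120 takes 89/16 hours.
Total = 1 + 89/16 = 105/16 hours.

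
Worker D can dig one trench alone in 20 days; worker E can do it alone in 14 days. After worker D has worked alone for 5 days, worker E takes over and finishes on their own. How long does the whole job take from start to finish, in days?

31/2 days

In 5 days worker D does 5/20 = 1/4 of the job, leaving 3/4.
Worker E works at 1/14 per day, so finishing takes 3/4 ÷ 1/14 = 21/2 days.
Total time = 5 + 21/2 = 31/2 days.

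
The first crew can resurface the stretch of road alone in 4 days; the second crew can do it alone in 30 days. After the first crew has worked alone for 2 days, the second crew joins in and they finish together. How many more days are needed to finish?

In 2 days the first crew does 2/4 = 1/2 of the job, leaving 1/2.
The first crew and the second crew together work at 17/60 per day, so finishing takes 1/2 ÷ 17/60 = 30/17 days.

30/17 days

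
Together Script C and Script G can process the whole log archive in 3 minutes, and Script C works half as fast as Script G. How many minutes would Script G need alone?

Let Script G's rate be r; then Script C's rate is (1/2)r, so together (1/2 + 1)r = (3/2)r = 1/3.
Thus r = 2/9 per minute.
Script G alone: 9/2 minutes; Script C alone: 9 minutes.

9/2 minutes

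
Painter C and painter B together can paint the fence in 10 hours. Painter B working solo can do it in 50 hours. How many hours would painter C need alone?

Combined rate is 1/10 per hour.
Known contribution: 1/50 per hour.
So painter C's rate is 1/10 − 1/50 = 2/25, meaning 25/2 hours alone.

25/2 hours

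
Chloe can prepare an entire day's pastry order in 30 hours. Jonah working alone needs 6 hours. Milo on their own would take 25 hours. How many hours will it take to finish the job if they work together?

25/6 hours

Combined rate: 1/30 + 1/6 + 1/25 = (5 + 25 + 6)/150 = 36/150 = 6/25 per hour.
Time = 1 ÷ (6/25) = 25/6 hours.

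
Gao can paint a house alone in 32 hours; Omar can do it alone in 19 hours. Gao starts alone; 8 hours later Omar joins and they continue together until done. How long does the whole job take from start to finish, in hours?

In 8 hours Gao does 8/32 = 1/4 of the job, leaving 3/4.
Gao and Omar together work at 51/608 per hour, so finishing takes 3/4 ÷ 51/608 = 152/17 hours.
Total time = 8 + 152/17 = 288/17 hours.

288/17 hours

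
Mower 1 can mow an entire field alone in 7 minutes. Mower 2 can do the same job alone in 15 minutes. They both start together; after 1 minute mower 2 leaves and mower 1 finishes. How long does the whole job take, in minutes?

In the first 1 minute the combined rate is 22/105, so 22/105 of the job is done, leaving 83/105.
After mower 2 leaves the rate is 1/7 per minute; the remaining 83/105 takes 83/15 minutes.
Total = 1 + 83/15 = 98/15 minutes.

98/15 minutes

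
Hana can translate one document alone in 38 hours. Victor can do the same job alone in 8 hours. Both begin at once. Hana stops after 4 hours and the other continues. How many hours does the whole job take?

136/19 hours

In the first 4 hours the combined rate is 23/152, so 23/38 of the job is done, leaving 15/38.
After Hana leaves the rate is 1/8 per hour; the remaining 15/38 takes 60/19 hours.
Total = 4 + 60/19 = 136/19 hours.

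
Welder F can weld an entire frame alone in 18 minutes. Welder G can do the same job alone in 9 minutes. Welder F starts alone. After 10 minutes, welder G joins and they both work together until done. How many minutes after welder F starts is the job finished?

In the first 10 minutes welder F alone does 10/18 = 5/9 of the job, leaving 4/9.
Once everyone is working, combined rate: 1/18 + 1/9 = (1 + 2)/18 = 3/18 = 1/6 per minute.
Remaining 4/9 at 1/6 per minute takes 8/3 minutes.
Total from the start = 10 + 8/3 = 38/3 minutes.

38/3 minutes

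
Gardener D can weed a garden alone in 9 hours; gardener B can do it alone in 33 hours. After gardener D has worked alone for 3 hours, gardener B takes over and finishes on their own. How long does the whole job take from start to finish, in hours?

In 3 hours gardener D does 3/9 = 1/3 of the job, leaving 2/3.
Gardener B works at 1/33 per hour, so finishing takes 2/3 ÷ 1/33 = 22 hours.
Total time = 3 + 22 = 25 hours.

25 hours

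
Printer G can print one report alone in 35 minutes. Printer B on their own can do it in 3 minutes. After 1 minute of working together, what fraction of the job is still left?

Combined rate: 1/35 + 1/3 = (3 + 35)/105 = 38/105 per minute.
In 1 minute they complete 1·38/105 = 38/105 of the job.
So 67/105 remains.

67/105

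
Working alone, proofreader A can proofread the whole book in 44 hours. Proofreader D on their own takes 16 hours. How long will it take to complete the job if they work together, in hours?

With two workers the combined time is the product over the sum: 44·16/(44+16) = 704/60 = 176/15 hours.

176/15 hours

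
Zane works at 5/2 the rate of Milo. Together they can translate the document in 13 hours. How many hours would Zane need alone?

Let Milo's rate be r; then Zane's rate is (5/2)r, so together (5/2 + 1)r = (7/2)r = 1/13.
Thus r = 2/91 per hour.
Milo alone: 91/2 hours; Zane alone: 91/5 hours.

91/5 hours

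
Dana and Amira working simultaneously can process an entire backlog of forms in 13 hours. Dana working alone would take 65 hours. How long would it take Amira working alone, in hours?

Combined rate is 1/13 per hour.
Known contribution: 1/65 per hour.
So Amira's rate is 1/13 − 1/65 = 4/65, meaning 65/4 hours alone.

65/4 hours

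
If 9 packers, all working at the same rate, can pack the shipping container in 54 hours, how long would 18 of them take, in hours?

Total work is 9·54 = 486 packer-hours.
With 18 packers: 486/18 = 27 hours.

27 hours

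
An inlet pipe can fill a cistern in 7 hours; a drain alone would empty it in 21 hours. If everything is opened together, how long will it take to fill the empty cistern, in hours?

Net rate = 1/7 − 1/21 = (3 − 1)/21 = 2/21 per hour.
Filling time = 1 ÷ (2/21) = 21/2 hours.

21/2 hours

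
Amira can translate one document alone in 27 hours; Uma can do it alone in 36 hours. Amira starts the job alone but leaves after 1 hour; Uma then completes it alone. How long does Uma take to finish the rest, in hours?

In 1 hour Amira does 1/27 of the job, leaving 26/27.
Uma works at 1/36 per hour, so finishing takes 26/27 ÷ 1/36 = 104/3 hours.

104/3 hours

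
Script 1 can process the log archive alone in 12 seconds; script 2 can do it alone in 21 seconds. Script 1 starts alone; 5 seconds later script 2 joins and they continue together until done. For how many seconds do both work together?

49/11 seconds

In 5 seconds script 1 does 5/12 of the job, leaving 7/12.
Script 1 and script 2 together work at 11/84 per second, so finishing takes 7/12 ÷ 11/84 = 49/11 seconds.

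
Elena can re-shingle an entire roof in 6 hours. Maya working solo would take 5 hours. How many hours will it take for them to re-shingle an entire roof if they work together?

With two workers the combined time is the product over the sum: 6·5/(6+5) = 30/11 hours.

30/11 hours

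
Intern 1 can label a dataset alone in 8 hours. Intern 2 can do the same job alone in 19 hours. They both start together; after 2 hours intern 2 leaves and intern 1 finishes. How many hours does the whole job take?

In the first 2 hours the combined rate is 27/152, so 27/76 of the job is done, leaving 49/76.
After intern 2 leaves the rate is 1/8 per hour; the remaining 49/76 takes 98/19 hours.
Total = 2 + 98/19 = 136/19 hours.

136/19 hours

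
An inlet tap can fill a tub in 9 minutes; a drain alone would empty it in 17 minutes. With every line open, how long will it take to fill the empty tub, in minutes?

153/8 minutes

Net rate = 1/9 − 1/17 = (17 − 9)/153 = 8/153 per minute.
Filling time = 1 ÷ (8/153) = 153/8 minutes.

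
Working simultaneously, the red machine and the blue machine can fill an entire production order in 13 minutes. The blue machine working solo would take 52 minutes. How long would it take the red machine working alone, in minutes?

Combined rate is 1/13 per minute.
Known contribution: 1/52 per minute.
So the red machine's rate is 1/13 − 1/52 = 3/52, meaning 52/3 minutes alone.

52/3 minutes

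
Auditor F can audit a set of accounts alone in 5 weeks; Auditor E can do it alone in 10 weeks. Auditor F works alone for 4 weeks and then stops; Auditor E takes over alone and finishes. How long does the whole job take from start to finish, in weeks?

6 weeks

In 4 weeks Auditor F does 4/5 of the job, leaving 1/5.
Auditor E works at 1/10 per week, so finishing takes 1/5 ÷ 1/10 = 2 weeks.
Total time = 4 + 2 = 6 weeks.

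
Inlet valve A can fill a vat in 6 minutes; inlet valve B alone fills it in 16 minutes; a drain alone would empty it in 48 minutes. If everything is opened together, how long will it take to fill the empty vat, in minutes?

24/5 minutes

Net rate = 1/6 + 1/16 − 1/48 = (8 + 3 − 1)/48 = 10/48 = 5/24 per minute.
Filling time = 1 ÷ (5/24) = 24/5 minutes.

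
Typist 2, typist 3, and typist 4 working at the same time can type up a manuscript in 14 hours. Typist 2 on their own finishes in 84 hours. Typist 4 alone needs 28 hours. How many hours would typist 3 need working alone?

42 hours

Combined rate is 1/14 per hour.
Known contribution: 1/84 + 1/28 = (1 + 3)/84 = 4/84 = 1/21 per hour.
So typist 3's rate is 1/14 − 1/21 = 1/42, meaning 42 hours alone.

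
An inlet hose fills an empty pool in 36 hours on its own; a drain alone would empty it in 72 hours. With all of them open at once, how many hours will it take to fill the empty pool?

72 hours

Net rate = 1/36 − 1/72 = (2 − 1)/72 = 1/72 per hour.
Filling time = 1 ÷ (1/72) = 72 hours.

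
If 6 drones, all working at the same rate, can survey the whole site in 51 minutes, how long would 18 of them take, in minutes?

Total work is 6·51 = 306 drone-minutes.
With 18 drones: 306/18 = 17 minutes.

17 minutes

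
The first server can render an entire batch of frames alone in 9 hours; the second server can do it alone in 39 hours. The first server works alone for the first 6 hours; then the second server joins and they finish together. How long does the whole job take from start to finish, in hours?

135/16 hours

In 6 hours the first server does 6/9 = 2/3 of the job, leaving 1/3.
The first server and the second server together work at 16/117 per hour, so finishing takes 1/3 ÷ 16/117 = 39/16 hours.
Total time = 6 + 39/16 = 135/16 hours.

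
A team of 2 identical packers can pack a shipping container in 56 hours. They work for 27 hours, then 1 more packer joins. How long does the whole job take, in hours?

139/3 hours

One packer does 1/112 of the job per hour.
After 27 hours with 2 packers, 27/56 is done (29/56 left).
With 3 packers the rate is 3/112, so the rest takes 29/56 ÷ 3/112 = 58/3 hours.
Total = 27 + 58/3 = 139/3 hours.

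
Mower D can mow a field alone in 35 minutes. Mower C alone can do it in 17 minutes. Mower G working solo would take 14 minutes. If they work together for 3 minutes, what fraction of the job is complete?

Combined rate: 1/35 + 1/17 + 1/14 = (34 + 70 + 85)/1190 = 189/1190 = 27/170 per minute.
In 3 minutes they complete 3·27/170 = 81/170 of the job.

81/170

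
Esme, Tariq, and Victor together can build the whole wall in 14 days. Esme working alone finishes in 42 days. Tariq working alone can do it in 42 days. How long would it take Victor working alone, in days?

42 days

Combined rate is 1/14 per day.
Known contribution: 1/42 + 1/42 = (1 + 1)/42 = 2/42 = 1/21 per day.
So Victor's rate is 1/14 − 1/21 = 1/42, meaning 42 days alone.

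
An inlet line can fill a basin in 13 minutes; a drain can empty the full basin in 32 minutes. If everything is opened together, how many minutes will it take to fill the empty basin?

Net rate = 1/13 − 1/32 = (32 − 13)/416 = 19/416 per minute.
Filling time = 1 ÷ (19/416) = 416/19 minutes.

416/19 minutes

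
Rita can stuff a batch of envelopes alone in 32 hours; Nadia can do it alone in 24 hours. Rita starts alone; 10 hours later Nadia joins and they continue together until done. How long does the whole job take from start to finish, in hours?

136/7 hours

In 10 hours Rita does 10/32 = 5/16 of the job, leaving 11/16.
Rita and Nadia together work at 7/96 per hour, so finishing takes 11/16 ÷ 7/96 = 66/7 hours.
Total time = 10 + 66/7 = 136/7 hours.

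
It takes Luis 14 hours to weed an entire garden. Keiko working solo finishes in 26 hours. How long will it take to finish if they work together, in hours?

Combined rate: 1/14 + 1/26 = (13 + 7)/182 = 20/182 = 10/91 per hour.
Time = 1 ÷ (10/91) = 91/10 hours.

91/10 hours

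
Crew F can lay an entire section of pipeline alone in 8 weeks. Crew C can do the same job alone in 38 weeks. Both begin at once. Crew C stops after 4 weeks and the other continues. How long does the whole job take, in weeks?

136/19 weeks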